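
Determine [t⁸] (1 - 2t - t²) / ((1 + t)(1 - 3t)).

1094

The denominator gives the recurrence a_n = 2a_(n−1) + 3a_(n−2) for n ≥ 3; the numerator fixes a_0 = 1, a_1 = 0, a_2 = 2.
Iterating: 1, 0, 2, 4, 14, 40, 122, 364, 1094, so a_8 = 1094.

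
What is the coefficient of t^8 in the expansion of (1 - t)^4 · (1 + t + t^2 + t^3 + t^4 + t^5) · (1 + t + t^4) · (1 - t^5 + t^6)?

(1 - t)^4 has coefficients 1,-4,6,-4,1 for degrees 0…4.
(1 + t + t^2 + t^3 + t^4 + t^5) has coefficients 1,1,1,1,1,1,0,0,0 for degrees 0…8.
Multiplying by (1 + t + t^4) gives running coefficients 1,2,2,2,3,3,2,1,1 for degrees 0…8.
Finally multiplying by (1 - t^5 + t^6), the product of all factors after the first has coefficients 1,2,2,2,3,2,1,1,1 for degrees 0…8.
[t^8] = 1·1 − 4·1 + 6·1 − 4·2 + 1·3 = -2.

-2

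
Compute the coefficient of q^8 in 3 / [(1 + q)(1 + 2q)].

1533

The denominator gives the recurrence a_n = −3a_(n−1) − 2a_(n−2) for n ≥ 2; the numerator fixes a_0 = 3, a_1 = -9.
Iterating: 3, -9, 21, -45, 93, -189, 381, -765, 1533, so a_8 = 1533.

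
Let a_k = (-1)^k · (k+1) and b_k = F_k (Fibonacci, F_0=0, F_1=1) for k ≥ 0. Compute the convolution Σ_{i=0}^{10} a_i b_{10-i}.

The convolution is the x^10 coefficient of A(x)B(x).
Σ = 1·55 − 2·34 + 3·21 − 4·13 + 5·8 − 6·5 + 7·3 − 8·2 + 9·1 − 10·1 + 11·0 = 12.

12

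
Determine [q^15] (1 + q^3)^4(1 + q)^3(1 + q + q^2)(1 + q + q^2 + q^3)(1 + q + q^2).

284

(1 + q^3)^4 has coefficients 1,0,0,4,0,0,6,0,0,4,0,0,1 for degrees 0…12.
(1 + q)^3 has coefficients 1,3,3,1,0,0,0,0,0,0,0,0,0,0,0,0 for degrees 0…15.
Multiplying by (1 + q + q^2) gives running coefficients 1,4,7,7,4,1,0,0,0,0,0,0,0,0,0,0 for degrees 0…15.
Multiplying by (1 + q + q^2 + q^3) gives running coefficients 1,5,12,19,22,19,12,5,1,0,0,0,0,0,0,0 for degrees 0…15.
Finally multiplying by (1 + q + q^2), the product of all factors after the first has coefficients 1,6,18,36,53,60,53,36,18,6,1,0,0,0,0,0 for degrees 0…15.
[q^15] = 1·0 + 4·0 + 6·6 + 4·53 + 1·36 = 284.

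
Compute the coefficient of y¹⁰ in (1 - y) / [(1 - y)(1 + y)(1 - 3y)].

44287

The denominator gives the recurrence a_n = 3a_(n−1) + a_(n−2) − 3a_(n−3) for n ≥ 3; the numerator fixes a_0 = 1, a_1 = 2, a_2 = 7.
Iterating: 1, 2, 7, 20, 61, 182, 547, 1640, 4921, 14762, 44287, so a_10 = 44287.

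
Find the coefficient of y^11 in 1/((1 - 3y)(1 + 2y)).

The denominator gives the recurrence a_n = a_(n−1) + 6a_(n−2) for n ≥ 2; the numerator fixes a_0 = 1, a_1 = 1.
Iterating: 1, 1, 7, 13, 55, 133, 463, 1261, 4039, 11605, 35839, 105469, so a_11 = 105469.

105469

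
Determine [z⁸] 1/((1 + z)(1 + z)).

The denominator gives the recurrence a_n = −2a_(n−1) − a_(n−2) for n ≥ 2; the numerator fixes a_0 = 1, a_1 = -2.
Iterating: 1, -2, 3, -4, 5, -6, 7, -8, 9, so a_8 = 9.

9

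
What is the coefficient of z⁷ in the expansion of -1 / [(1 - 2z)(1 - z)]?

-255

Partial fractions give a closed form: a_n = (-2)·2^n + (1)·1^n.
At n = 7: a_7 = -255.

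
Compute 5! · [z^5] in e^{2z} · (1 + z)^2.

The EGF product rule gives c_5 = Σ_{k_1+k_2=5} C(5; k_1,k_2) · ∏ g_i(k_i), where e^{2z} gives (2)^k; (1+z)^2 gives the falling factorial (2)_k.
g_1(k) for k = 0…5: 1, 2, 4, 8, 16, 32.
g_2(k) for k = 0…5: 1, 2, 2, 0, 0, 0.
c_5 = Σ_k C(5,k)·g_1(k)·g_2(5−k) = 10·8·2 + 5·16·2 + 1·32·1 = 160 + 160 + 32 = 352.

352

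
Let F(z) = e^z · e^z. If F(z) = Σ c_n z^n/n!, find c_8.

256

The EGF product rule gives c_8 = Σ_{k_1+k_2=8} C(8; k_1,k_2) · ∏ g_i(k_i), where e^z gives (1)^k; e^z gives (1)^k.
g_1(k) for k = 0…8: 1, 1, 1, 1, 1, 1, 1, 1, 1.
g_2(k) for k = 0…8: 1, 1, 1, 1, 1, 1, 1, 1, 1.
c_8 = Σ_k C(8,k)·g_1(k)·g_2(8−k) = 1·1·1 + 8·1·1 + 28·1·1 + 56·1·1 + 70·1·1 + 56·1·1 + 28·1·1 + 8·1·1 + 1·1·1 = 1 + 8 + 28 + 56 + 70 + 56 + 28 + 8 + 1 = 256.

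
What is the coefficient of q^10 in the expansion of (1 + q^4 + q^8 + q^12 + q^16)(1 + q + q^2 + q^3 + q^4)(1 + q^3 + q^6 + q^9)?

5

(1 + q^4 + q^8 + q^12 + q^16) has coefficients 1,0,0,0,1,0,0,0,1,0,0 for degrees 0…10.
(1 + q + q^2 + q^3 + q^4) has coefficients 1,1,1,1,1,0,0,0,0,0,0 for degrees 0…10.
Finally multiplying by (1 + q^3 + q^6 + q^9), the product of all factors after the first has coefficients 1,1,1,2,2,1,2,2,1,2,2 for degrees 0…10.
[q^10] = 1·2 + 1·2 + 1·1 = 5.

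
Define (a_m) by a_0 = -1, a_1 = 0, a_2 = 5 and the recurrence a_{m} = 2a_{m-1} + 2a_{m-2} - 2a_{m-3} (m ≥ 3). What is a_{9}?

3160

The ordinary generating function has denominator 1 - 2y - 2y^2 + 2y^3.
Iterating the recurrence: a_0,…,a_{9} = -1, 0, 5, 12, 34, 82, 208, 512, 1276, 3160.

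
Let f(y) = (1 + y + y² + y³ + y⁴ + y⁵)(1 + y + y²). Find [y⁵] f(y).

(1 + y + y² + y³ + y⁴ + y⁵) has coefficients 1,1,1,1,1,1 for degrees 0…5.
(1 + y + y²) has coefficients 1,1,1,0,0,0 for degrees 0…5.
[y⁵] = 1·0 + 1·0 + 1·0 + 1·1 + 1·1 + 1·1 = 3.

3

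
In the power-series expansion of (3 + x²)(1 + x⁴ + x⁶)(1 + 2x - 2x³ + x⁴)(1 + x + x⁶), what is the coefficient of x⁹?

-6

(3 + x²) has coefficients 3,0,1 for degrees 0…2.
(1 + x⁴ + x⁶) has coefficients 1,0,0,0,1,0,1,0,0,0 for degrees 0…9.
Multiplying by (1 + 2x - 2x³ + x⁴) gives running coefficients 1,2,0,-2,2,2,1,0,1,-2 for degrees 0…9.
Finally multiplying by (1 + x + x⁶), the product of all factors after the first has coefficients 1,3,2,-2,0,4,4,3,1,-3 for degrees 0…9.
[x⁹] = 3·(-3) + 1·3 = -6.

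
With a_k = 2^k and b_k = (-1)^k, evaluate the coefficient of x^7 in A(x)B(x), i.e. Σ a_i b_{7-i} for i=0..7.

This is [x^7] in the product of the two ordinary generating functions.
Σ = 1·(-1) + 2·1 + 4·(-1) + 8·1 + 16·(-1) + 32·1 + 64·(-1) + 128·1 = 85.

85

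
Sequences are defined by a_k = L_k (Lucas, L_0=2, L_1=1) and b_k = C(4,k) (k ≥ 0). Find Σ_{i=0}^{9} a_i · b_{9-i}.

The convolution is the t^9 coefficient of A(t)B(t).
Σ = 2·0 + 1·0 + 3·0 + 4·0 + 7·0 + 11·1 + 18·4 + 29·6 + 47·4 + 76·1 = 521.

521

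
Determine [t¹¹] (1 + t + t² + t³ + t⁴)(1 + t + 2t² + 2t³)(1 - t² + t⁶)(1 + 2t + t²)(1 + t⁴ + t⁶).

(1 + t + t² + t³ + t⁴) has coefficients 1,1,1,1,1 for degrees 0…4.
(1 + t + 2t² + 2t³) has coefficients 1,1,2,2,0,0,0,0,0,0,0,0 for degrees 0…11.
Multiplying by (1 - t² + t⁶) gives running coefficients 1,1,1,1,-2,-2,1,1,2,2,0,0 for degrees 0…11.
Multiplying by (1 + 2t + t²) gives running coefficients 1,3,4,4,1,-5,-5,1,5,7,6,2 for degrees 0…11.
Finally multiplying by (1 + t⁴ + t⁶), the product of all factors after the first has coefficients 1,3,4,4,2,-2,0,8,10,6,2,-2 for degrees 0…11.
[t¹¹] = 1·(-2) + 1·2 + 1·6 + 1·10 + 1·8 = 24.

24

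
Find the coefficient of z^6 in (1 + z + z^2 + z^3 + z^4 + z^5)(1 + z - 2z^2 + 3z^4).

(1 + z + z^2 + z^3 + z^4 + z^5) has coefficients 1,1,1,1,1,1 for degrees 0…5.
(1 + z - 2z^2 + 3z^4) has coefficients 1,1,-2,0,3,0,0 for degrees 0…6.
[z^6] = 1·0 + 1·0 + 1·3 + 1·0 + 1·(-2) + 1·1 = 2.

2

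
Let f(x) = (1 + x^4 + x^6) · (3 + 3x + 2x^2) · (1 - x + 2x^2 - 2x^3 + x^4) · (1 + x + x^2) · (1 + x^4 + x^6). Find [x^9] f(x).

(1 + x^4 + x^6) has coefficients 1,0,0,0,1,0,1 for degrees 0…6.
(3 + 3x + 2x^2) has coefficients 3,3,2,0,0,0,0,0,0,0 for degrees 0…9.
Multiplying by (1 - x + 2x^2 - 2x^3 + x^4) gives running coefficients 3,0,5,-2,1,-1,2,0,0,0 for degrees 0…9.
Multiplying by (1 + x + x^2) gives running coefficients 3,3,8,3,4,-2,2,1,2,0 for degrees 0…9.
Finally multiplying by (1 + x^4 + x^6), the product of all factors after the first has coefficients 3,3,8,3,7,1,13,7,14,1 for degrees 0…9.
[x^9] = 1·1 + 1·1 + 1·3 = 5.

5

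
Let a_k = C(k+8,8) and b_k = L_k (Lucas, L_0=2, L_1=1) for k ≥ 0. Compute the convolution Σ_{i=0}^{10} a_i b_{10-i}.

227971

This is [x^10] in the product of the two ordinary generating functions.
Σ = 1·123 + 9·76 + 45·47 + 165·29 + 495·18 + 1287·11 + 3003·7 + 6435·4 + 12870·3 + 24310·1 + 43758·2 = 227971.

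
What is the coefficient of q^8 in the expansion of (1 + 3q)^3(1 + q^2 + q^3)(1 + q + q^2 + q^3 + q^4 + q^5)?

(1 + 3q)^3 has coefficients 1,9,27,27 for degrees 0…3.
(1 + q^2 + q^3) has coefficients 1,0,1,1,0,0,0,0,0 for degrees 0…8.
Finally multiplying by (1 + q + q^2 + q^3 + q^4 + q^5), the product of all factors after the first has coefficients 1,1,2,3,3,3,2,2,1 for degrees 0…8.
[q^8] = 1·1 + 9·2 + 27·2 + 27·3 = 154.

154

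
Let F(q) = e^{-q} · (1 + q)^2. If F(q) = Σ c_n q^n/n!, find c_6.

19

The EGF product rule gives c_6 = Σ_{k_1+k_2=6} C(6; k_1,k_2) · ∏ g_i(k_i), where e^{-q} gives (-1)^k; (1+q)^2 gives the falling factorial (2)_k.
g_1(k) for k = 0…6: 1, -1, 1, -1, 1, -1, 1.
g_2(k) for k = 0…6: 1, 2, 2, 0, 0, 0, 0.
c_6 = Σ_k C(6,k)·g_1(k)·g_2(6−k) = 15·1·2 + 6·(-1)·2 + 1·1·1 = 30 − 12 + 1 = 19.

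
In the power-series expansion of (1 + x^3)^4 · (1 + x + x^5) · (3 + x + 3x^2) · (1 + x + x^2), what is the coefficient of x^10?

98

(1 + x^3)^4 has coefficients 1,0,0,4,0,0,6,0,0,4,0 for degrees 0…10.
(1 + x + x^5) has coefficients 1,1,0,0,0,1,0,0,0,0,0 for degrees 0…10.
Multiplying by (3 + x + 3x^2) gives running coefficients 3,4,4,3,0,3,1,3,0,0,0 for degrees 0…10.
Finally multiplying by (1 + x + x^2), the product of all factors after the first has coefficients 3,7,11,11,7,6,4,7,4,3,0 for degrees 0…10.
[x^10] = 1·0 + 4·7 + 6·7 + 4·7 = 98.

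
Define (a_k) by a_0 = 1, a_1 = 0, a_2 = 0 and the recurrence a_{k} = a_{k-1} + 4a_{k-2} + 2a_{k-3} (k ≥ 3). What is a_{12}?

The ordinary generating function has denominator 1 - q - 4q^2 - 2q^3.
Iterating the recurrence: a_0,…,a_{12} = 1, 0, 0, 2, 2, 10, 22, 66, 174, 482, 1310, 3586, 9790.

9790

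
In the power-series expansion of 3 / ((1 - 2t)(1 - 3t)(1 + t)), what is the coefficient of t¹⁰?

394485

Partial fractions give a closed form: a_n = (-4)·2^n + (27/4)·3^n + (1/4)·(-1)^n.
At n = 10: a_10 = 394485.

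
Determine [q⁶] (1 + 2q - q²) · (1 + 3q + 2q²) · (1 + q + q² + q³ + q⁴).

6

(1 + 2q - q²) has coefficients 1,2,-1 for degrees 0…2.
(1 + 3q + 2q²) has coefficients 1,3,2,0,0,0,0 for degrees 0…6.
Finally multiplying by (1 + q + q² + q³ + q⁴), the product of all factors after the first has coefficients 1,4,6,6,6,5,2 for degrees 0…6.
[q⁶] = 1·2 + 2·5 − 1·6 = 6.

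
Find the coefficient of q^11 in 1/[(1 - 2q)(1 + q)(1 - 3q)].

Partial fractions give a closed form: a_n = (-4/3)·2^n + (1/12)·(-1)^n + (9/4)·3^n.
At n = 11: a_11 = 395850.

395850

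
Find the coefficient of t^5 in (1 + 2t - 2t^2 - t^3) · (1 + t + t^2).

(1 + 2t - 2t^2 - t^3) has coefficients 1,2,-2,-1 for degrees 0…3.
(1 + t + t^2) has coefficients 1,1,1,0,0,0 for degrees 0…5.
[t^5] = 1·0 + 2·0 − 2·0 − 1·1 = -1.

-1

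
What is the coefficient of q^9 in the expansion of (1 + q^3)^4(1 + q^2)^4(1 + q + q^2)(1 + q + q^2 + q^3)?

210

(1 + q^3)^4 has coefficients 1,0,0,4,0,0,6,0,0,4 for degrees 0…9.
(1 + q^2)^4 has coefficients 1,0,4,0,6,0,4,0,1,0 for degrees 0…9.
Multiplying by (1 + q + q^2) gives running coefficients 1,1,5,4,10,6,10,4,5,1 for degrees 0…9.
Finally multiplying by (1 + q + q^2 + q^3), the product of all factors after the first has coefficients 1,2,7,11,20,25,30,30,25,20 for degrees 0…9.
[q^9] = 1·20 + 4·30 + 6·11 + 4·1 = 210.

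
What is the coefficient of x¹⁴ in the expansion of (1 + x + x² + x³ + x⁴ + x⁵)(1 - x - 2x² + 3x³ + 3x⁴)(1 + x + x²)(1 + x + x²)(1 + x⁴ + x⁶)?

70

(1 + x + x² + x³ + x⁴ + x⁵) has coefficients 1,1,1,1,1,1 for degrees 0…5.
(1 - x - 2x² + 3x³ + 3x⁴) has coefficients 1,-1,-2,3,3,0,0,0,0,0,0,0,0,0,0 for degrees 0…14.
Multiplying by (1 + x + x²) gives running coefficients 1,0,-2,0,4,6,3,0,0,0,0,0,0,0,0 for degrees 0…14.
Multiplying by (1 + x + x²) gives running coefficients 1,1,-1,-2,2,10,13,9,3,0,0,0,0,0,0 for degrees 0…14.
Finally multiplying by (1 + x⁴ + x⁶), the product of all factors after the first has coefficients 1,1,-1,-2,3,11,13,8,4,8,15,19,16,9,3 for degrees 0…14.
[x¹⁴] = 1·3 + 1·9 + 1·16 + 1·19 + 1·15 + 1·8 = 70.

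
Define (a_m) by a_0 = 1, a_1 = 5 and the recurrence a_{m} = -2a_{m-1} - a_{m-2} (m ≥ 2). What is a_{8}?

-47

The ordinary generating function has denominator 1 + 2z + z^2.
Iterating the recurrence: a_0,…,a_{8} = 1, 5, -11, 17, -23, 29, -35, 41, -47.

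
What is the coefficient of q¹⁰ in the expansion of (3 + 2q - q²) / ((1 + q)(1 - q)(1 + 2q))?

Partial fractions give a closed form: a_n = (2/3)·1^n + (7/3)·(-2)^n.
At n = 10: a_10 = 2390.

2390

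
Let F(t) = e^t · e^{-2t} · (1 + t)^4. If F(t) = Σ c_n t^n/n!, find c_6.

The EGF product rule gives c_6 = Σ_{k_1+k_2+k_3=6} C(6; k_1,k_2,k_3) · ∏ g_i(k_i), where e^t gives (1)^k; e^{-2t} gives (-2)^k; (1+t)^4 gives the falling factorial (4)_k.
g_1(k) for k = 0…6: 1, 1, 1, 1, 1, 1, 1.
g_2(k) for k = 0…6: 1, -2, 4, -8, 16, -32, 64.
g_3(k) for k = 0…6: 1, 4, 12, 24, 24, 0, 0.
First combine the last two factors: h(k) = Σ_j C(k,j)·g_2(j)·g_3(k−j) for k = 0…6: 1, 2, 0, -8, 8, 48, -224.
c_6 = Σ_k C(6,k)·g_1(k)·h(6−k) = 1·1·(-224) + 6·1·48 + 15·1·8 + 20·1·(-8) + 6·1·2 + 1·1·1 = −224 + 288 + 120 − 160 + 12 + 1 = 37.

37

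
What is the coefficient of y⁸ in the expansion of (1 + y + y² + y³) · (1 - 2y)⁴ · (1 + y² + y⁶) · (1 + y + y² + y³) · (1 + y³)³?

50

(1 + y + y² + y³) has coefficients 1,1,1,1 for degrees 0…3.
(1 - 2y)⁴ has coefficients 1,-8,24,-32,16,0,0,0,0 for degrees 0…8.
Multiplying by (1 + y² + y⁶) gives running coefficients 1,-8,25,-40,40,-32,17,-8,24 for degrees 0…8.
Multiplying by (1 + y + y² + y³) gives running coefficients 1,-7,18,-22,17,-7,-15,17,1 for degrees 0…8.
Finally multiplying by (1 + y³)³, the product of all factors after the first has coefficients 1,-7,18,-19,-4,47,-78,47,34 for degrees 0…8.
[y⁸] = 1·34 + 1·47 + 1·(-78) + 1·47 = 50.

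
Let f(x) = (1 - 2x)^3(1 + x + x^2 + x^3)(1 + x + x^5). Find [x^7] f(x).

(1 - 2x)^3 has coefficients 1,-6,12,-8 for degrees 0…3.
(1 + x + x^2 + x^3) has coefficients 1,1,1,1,0,0,0,0 for degrees 0…7.
Finally multiplying by (1 + x + x^5), the product of all factors after the first has coefficients 1,2,2,2,1,1,1,1 for degrees 0…7.
[x^7] = 1·1 − 6·1 + 12·1 − 8·1 = -1.

-1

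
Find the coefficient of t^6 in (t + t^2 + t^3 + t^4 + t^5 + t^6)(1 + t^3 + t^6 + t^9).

2

(t + t^2 + t^3 + t^4 + t^5 + t^6) has coefficients 0,1,1,1,1,1,1 for degrees 0…6.
(1 + t^3 + t^6 + t^9) has coefficients 1,0,0,1,0,0,1 for degrees 0…6.
[t^6] = 1·0 + 1·0 + 1·1 + 1·0 + 1·0 + 1·1 = 2.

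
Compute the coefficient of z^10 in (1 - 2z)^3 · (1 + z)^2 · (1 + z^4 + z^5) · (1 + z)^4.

21

(1 - 2z)^3 has coefficients 1,-6,12,-8 for degrees 0…3.
(1 + z)^2 has coefficients 1,2,1,0,0,0,0,0,0,0,0 for degrees 0…10.
Multiplying by (1 + z^4 + z^5) gives running coefficients 1,2,1,0,1,3,3,1,0,0,0 for degrees 0…10.
Finally multiplying by (1 + z)^4, the product of all factors after the first has coefficients 1,6,15,20,16,13,22,35,35,21,7 for degrees 0…10.
[z^10] = 1·7 − 6·21 + 12·35 − 8·35 = 21.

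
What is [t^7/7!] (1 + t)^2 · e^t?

57

The EGF product rule gives c_7 = Σ_{k_1+k_2=7} C(7; k_1,k_2) · ∏ g_i(k_i), where (1+t)^2 gives the falling factorial (2)_k; e^t gives (1)^k.
g_1(k) for k = 0…7: 1, 2, 2, 0, 0, 0, 0, 0.
g_2(k) for k = 0…7: 1, 1, 1, 1, 1, 1, 1, 1.
c_7 = Σ_k C(7,k)·g_1(k)·g_2(7−k) = 1·1·1 + 7·2·1 + 21·2·1 = 1 + 14 + 42 = 57.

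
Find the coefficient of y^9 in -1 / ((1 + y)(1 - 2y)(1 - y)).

Partial fractions give a closed form: a_n = (-1/6)·(-1)^n + (-4/3)·2^n + (1/2)·1^n.
At n = 9: a_9 = -682.

-682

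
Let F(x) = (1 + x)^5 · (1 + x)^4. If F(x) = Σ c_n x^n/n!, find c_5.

The EGF product rule gives c_5 = Σ_{k_1+k_2=5} C(5; k_1,k_2) · ∏ g_i(k_i), where (1+x)^5 gives the falling factorial (5)_k; (1+x)^4 gives the falling factorial (4)_k.
g_1(k) for k = 0…5: 1, 5, 20, 60, 120, 120.
g_2(k) for k = 0…5: 1, 4, 12, 24, 24, 0.
c_5 = Σ_k C(5,k)·g_1(k)·g_2(5−k) = 5·5·24 + 10·20·24 + 10·60·12 + 5·120·4 + 1·120·1 = 600 + 4800 + 7200 + 2400 + 120 = 15120.

15120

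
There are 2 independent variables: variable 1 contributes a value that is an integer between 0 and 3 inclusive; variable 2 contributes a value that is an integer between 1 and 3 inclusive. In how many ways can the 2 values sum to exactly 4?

3

The generating function for the choices is (1 + z + z^2 + z^3)·(z + z^2 + z^3); the count is [z^4].
(1 + z + z^2 + z^3) has coefficients 1,1,1,1 for degrees 0…3.
(z + z^2 + z^3) has coefficients 0,1,1,1,0 for degrees 0…4.
[z^4] = 1·0 + 1·1 + 1·1 + 1·1 = 3.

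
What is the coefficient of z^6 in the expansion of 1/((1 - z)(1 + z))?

Partial fractions give a closed form: a_n = (1/2)·1^n + (1/2)·(-1)^n.
At n = 6: a_6 = 1.

1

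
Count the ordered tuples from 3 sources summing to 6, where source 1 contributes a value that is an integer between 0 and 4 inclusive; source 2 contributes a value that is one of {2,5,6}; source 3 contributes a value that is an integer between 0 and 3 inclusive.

7

The generating function for the choices is (1 + z + z^2 + z^3 + z^4)·(z^2 + z^5 + z^6)·(1 + z + z^2 + z^3); the count is [z^6].
(1 + z + z^2 + z^3 + z^4) has coefficients 1,1,1,1,1 for degrees 0…4.
(z^2 + z^5 + z^6) has coefficients 0,0,1,0,0,1,1 for degrees 0…6.
Finally multiplying by (1 + z + z^2 + z^3), the product of all factors after the first has coefficients 0,0,1,1,1,2,2 for degrees 0…6.
[z^6] = 1·2 + 1·2 + 1·1 + 1·1 + 1·1 = 7.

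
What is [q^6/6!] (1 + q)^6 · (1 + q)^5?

The EGF product rule gives c_6 = Σ_{k_1+k_2=6} C(6; k_1,k_2) · ∏ g_i(k_i), where (1+q)^6 gives the falling factorial (6)_k; (1+q)^5 gives the falling factorial (5)_k.
g_1(k) for k = 0…6: 1, 6, 30, 120, 360, 720, 720.
g_2(k) for k = 0…6: 1, 5, 20, 60, 120, 120, 0.
c_6 = Σ_k C(6,k)·g_1(k)·g_2(6−k) = 6·6·120 + 15·30·120 + 20·120·60 + 15·360·20 + 6·720·5 + 1·720·1 = 4320 + 54000 + 144000 + 108000 + 21600 + 720 = 332640.

332640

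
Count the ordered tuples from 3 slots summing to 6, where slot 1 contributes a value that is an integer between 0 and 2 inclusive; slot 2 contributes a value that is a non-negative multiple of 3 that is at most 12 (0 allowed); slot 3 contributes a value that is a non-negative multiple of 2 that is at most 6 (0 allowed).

The generating function for the choices is (1 + x + x^2)·(1 + x^3 + x^6 + x^9 + x^12)·(1 + x^2 + x^4 + x^6); the count is [x^6].
(1 + x + x^2) has coefficients 1,1,1 for degrees 0…2.
(1 + x^3 + x^6 + x^9 + x^12) has coefficients 1,0,0,1,0,0,1 for degrees 0…6.
Finally multiplying by (1 + x^2 + x^4 + x^6), the product of all factors after the first has coefficients 1,0,1,1,1,1,2 for degrees 0…6.
[x^6] = 1·2 + 1·1 + 1·1 = 4.

4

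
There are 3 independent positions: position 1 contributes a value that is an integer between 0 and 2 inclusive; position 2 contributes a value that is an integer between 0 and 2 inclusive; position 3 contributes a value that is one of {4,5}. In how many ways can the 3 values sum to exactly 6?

5

The generating function for the choices is (1 + x + x^2)·(1 + x + x^2)·(x^4 + x^5); the count is [x^6].
(1 + x + x^2) has coefficients 1,1,1 for degrees 0…2.
(1 + x + x^2) has coefficients 1,1,1,0,0,0,0 for degrees 0…6.
Finally multiplying by (x^4 + x^5), the product of all factors after the first has coefficients 0,0,0,0,1,2,2 for degrees 0…6.
[x^6] = 1·2 + 1·2 + 1·1 = 5.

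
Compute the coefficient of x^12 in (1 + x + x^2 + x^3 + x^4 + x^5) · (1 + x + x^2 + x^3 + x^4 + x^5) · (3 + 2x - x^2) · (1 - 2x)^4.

(1 + x + x^2 + x^3 + x^4 + x^5) has coefficients 1,1,1,1,1,1 for degrees 0…5.
(1 + x + x^2 + x^3 + x^4 + x^5) has coefficients 1,1,1,1,1,1,0,0,0,0,0,0,0 for degrees 0…12.
Multiplying by (3 + 2x - x^2) gives running coefficients 3,5,4,4,4,4,1,-1,0,0,0,0,0 for degrees 0…12.
Finally multiplying by (1 - 2x)^4, the product of all factors after the first has coefficients 3,-19,36,-4,-44,20,1,23,-32,8,48,-16,0 for degrees 0…12.
[x^12] = 1·0 + 1·(-16) + 1·48 + 1·8 + 1·(-32) + 1·23 = 31.

31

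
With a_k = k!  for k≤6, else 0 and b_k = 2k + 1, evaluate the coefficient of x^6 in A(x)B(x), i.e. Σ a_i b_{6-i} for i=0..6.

1284

The convolution is the x^6 coefficient of A(x)B(x).
Σ = 1·13 + 1·11 + 2·9 + 6·7 + 24·5 + 120·3 + 720·1 = 1284.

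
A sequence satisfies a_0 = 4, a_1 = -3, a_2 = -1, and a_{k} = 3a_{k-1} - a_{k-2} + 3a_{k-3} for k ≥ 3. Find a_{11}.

The ordinary generating function has denominator 1 - 3t + t^2 - 3t^3.
Iterating the recurrence: a_0,…,a_{11} = 4, -3, -1, 12, 28, 69, 215, 660, 1972, 5901, 17711, 53148.

53148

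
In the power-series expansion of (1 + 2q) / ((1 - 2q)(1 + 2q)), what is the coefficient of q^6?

Partial fractions give a closed form: a_n = (1)·2^n.
At n = 6: a_6 = 64.

64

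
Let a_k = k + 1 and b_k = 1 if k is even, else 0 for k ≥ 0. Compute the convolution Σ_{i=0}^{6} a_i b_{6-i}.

16

The convolution is the x^6 coefficient of A(x)B(x).
Σ = 1·1 + 2·0 + 3·1 + 4·0 + 5·1 + 6·0 + 7·1 = 16.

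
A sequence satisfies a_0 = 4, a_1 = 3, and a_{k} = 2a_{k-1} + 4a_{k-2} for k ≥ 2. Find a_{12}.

2342912

The ordinary generating function has denominator 1 - 2z - 4z^2.
Iterating the recurrence: a_0,…,a_{12} = 4, 3, 22, 56, 200, 624, 2048, 6592, 21376, 69120, 223744, 723968, 2342912.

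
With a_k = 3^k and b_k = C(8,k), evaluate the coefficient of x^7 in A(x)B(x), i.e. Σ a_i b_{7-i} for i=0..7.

Write out a_i and b_{7-i} for i = 0,…,7 and sum the products.
Σ = 1·8 + 3·28 + 9·56 + 27·70 + 81·56 + 243·28 + 729·8 + 2187·1 = 21845.

21845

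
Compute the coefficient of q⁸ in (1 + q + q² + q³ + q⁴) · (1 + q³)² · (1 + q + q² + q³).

(1 + q + q² + q³ + q⁴) has coefficients 1,1,1,1,1 for degrees 0…4.
(1 + q³)² has coefficients 1,0,0,2,0,0,1,0,0 for degrees 0…8.
Finally multiplying by (1 + q + q² + q³), the product of all factors after the first has coefficients 1,1,1,3,2,2,3,1,1 for degrees 0…8.
[q⁸] = 1·1 + 1·1 + 1·3 + 1·2 + 1·2 = 9.

9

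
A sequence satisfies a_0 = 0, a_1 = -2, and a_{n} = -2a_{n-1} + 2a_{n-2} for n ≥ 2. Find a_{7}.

The ordinary generating function has denominator 1 + 2x - 2x^2.
Iterating the recurrence: a_0,…,a_{7} = 0, -2, 4, -12, 32, -88, 240, -656.

-656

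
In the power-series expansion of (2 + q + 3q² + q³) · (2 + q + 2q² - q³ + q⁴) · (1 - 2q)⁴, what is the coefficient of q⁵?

-232

(2 + q + 3q² + q³) has coefficients 2,1,3,1 for degrees 0…3.
(2 + q + 2q² - q³ + q⁴) has coefficients 2,1,2,-1,1,0 for degrees 0…5.
Finally multiplying by (1 - 2q)⁴, the product of all factors after the first has coefficients 2,-15,42,-57,57,-80 for degrees 0…5.
[q⁵] = 2·(-80) + 1·57 + 3·(-57) + 1·42 = -232.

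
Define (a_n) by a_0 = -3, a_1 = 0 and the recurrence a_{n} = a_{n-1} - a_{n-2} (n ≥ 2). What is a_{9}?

The ordinary generating function has denominator 1 - z + z^2.
Iterating the recurrence: a_0,…,a_{9} = -3, 0, 3, 3, 0, -3, -3, 0, 3, 3.

3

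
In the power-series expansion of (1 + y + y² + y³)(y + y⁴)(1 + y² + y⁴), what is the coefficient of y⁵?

(1 + y + y² + y³) has coefficients 1,1,1,1 for degrees 0…3.
(y + y⁴) has coefficients 0,1,0,0,1,0 for degrees 0…5.
Finally multiplying by (1 + y² + y⁴), the product of all factors after the first has coefficients 0,1,0,1,1,1 for degrees 0…5.
[y⁵] = 1·1 + 1·1 + 1·1 + 1·0 = 3.

3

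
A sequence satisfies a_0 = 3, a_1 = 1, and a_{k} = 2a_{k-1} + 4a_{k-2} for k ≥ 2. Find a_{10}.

132608

The ordinary generating function has denominator 1 - 2t - 4t^2.
Iterating the recurrence: a_0,…,a_{10} = 3, 1, 14, 32, 120, 368, 1216, 3904, 12672, 40960, 132608.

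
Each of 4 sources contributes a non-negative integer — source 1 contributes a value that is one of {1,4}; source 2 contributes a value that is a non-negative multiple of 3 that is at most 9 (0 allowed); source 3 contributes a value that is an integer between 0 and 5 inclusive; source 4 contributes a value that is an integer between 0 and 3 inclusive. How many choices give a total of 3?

3

The generating function for the choices is (z + z^4)·(1 + z^3 + z^6 + z^9)·(1 + z + z^2 + z^3 + z^4 + z^5)·(1 + z + z^2 + z^3); the count is [z^3].
(z + z^4) has coefficients 0,1,0,0 for degrees 0…3.
(1 + z^3 + z^6 + z^9) has coefficients 1,0,0,1 for degrees 0…3.
Multiplying by (1 + z + z^2 + z^3 + z^4 + z^5) gives running coefficients 1,1,1,2 for degrees 0…3.
Finally multiplying by (1 + z + z^2 + z^3), the product of all factors after the first has coefficients 1,2,3,5 for degrees 0…3.
[z^3] = 1·3 = 3.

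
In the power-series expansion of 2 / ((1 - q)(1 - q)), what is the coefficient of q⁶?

The denominator gives the recurrence a_n = 2a_(n−1) − a_(n−2) for n ≥ 2; the numerator fixes a_0 = 2, a_1 = 4.
Iterating: 2, 4, 6, 8, 10, 12, 14, so a_6 = 14.

14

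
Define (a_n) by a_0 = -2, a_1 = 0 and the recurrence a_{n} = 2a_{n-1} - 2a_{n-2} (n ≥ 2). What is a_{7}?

The ordinary generating function has denominator 1 - 2y + 2y^2.
Iterating the recurrence: a_0,…,a_{7} = -2, 0, 4, 8, 8, 0, -16, -32.

-32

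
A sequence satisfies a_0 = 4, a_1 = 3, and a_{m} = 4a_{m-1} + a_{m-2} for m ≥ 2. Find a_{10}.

1640896

The ordinary generating function has denominator 1 - 4t - t^2.
Iterating the recurrence: a_0,…,a_{10} = 4, 3, 16, 67, 284, 1203, 5096, 21587, 91444, 387363, 1640896.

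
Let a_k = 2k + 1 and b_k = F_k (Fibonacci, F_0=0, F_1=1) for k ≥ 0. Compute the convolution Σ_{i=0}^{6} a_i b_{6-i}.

Write out a_i and b_{6-i} for i = 0,…,6 and sum the products.
Σ = 1·8 + 3·5 + 5·3 + 7·2 + 9·1 + 11·1 + 13·0 = 72.

72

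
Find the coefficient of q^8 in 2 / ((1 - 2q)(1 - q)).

1022

Partial fractions give a closed form: a_n = (4)·2^n + (-2)·1^n.
At n = 8: a_8 = 1022.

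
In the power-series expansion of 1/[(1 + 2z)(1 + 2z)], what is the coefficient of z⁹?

The denominator gives the recurrence a_n = −4a_(n−1) − 4a_(n−2) for n ≥ 2; the numerator fixes a_0 = 1, a_1 = -4.
Iterating: 1, -4, 12, -32, 80, -192, 448, -1024, 2304, -5120, so a_9 = -5120.

-5120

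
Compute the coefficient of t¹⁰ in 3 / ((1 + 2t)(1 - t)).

2049

The denominator gives the recurrence a_n = −a_(n−1) + 2a_(n−2) for n ≥ 2; the numerator fixes a_0 = 3, a_1 = -3.
Iterating: 3, -3, 9, -15, 33, -63, 129, -255, 513, -1023, 2049, so a_10 = 2049.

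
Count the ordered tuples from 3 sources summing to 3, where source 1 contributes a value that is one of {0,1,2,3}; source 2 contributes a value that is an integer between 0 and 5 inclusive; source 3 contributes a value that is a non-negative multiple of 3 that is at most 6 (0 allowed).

The generating function for the choices is (1 + x + x² + x³)·(1 + x + x² + x³ + x⁴ + x⁵)·(1 + x³ + x⁶); the count is [x³].
(1 + x + x² + x³) has coefficients 1,1,1,1 for degrees 0…3.
(1 + x + x² + x³ + x⁴ + x⁵) has coefficients 1,1,1,1 for degrees 0…3.
Finally multiplying by (1 + x³ + x⁶), the product of all factors after the first has coefficients 1,1,1,2 for degrees 0…3.
[x³] = 1·2 + 1·1 + 1·1 + 1·1 = 5.

5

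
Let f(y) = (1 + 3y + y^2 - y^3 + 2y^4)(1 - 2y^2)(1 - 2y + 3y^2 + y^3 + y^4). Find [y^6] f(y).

-16

(1 + 3y + y^2 - y^3 + 2y^4) has coefficients 1,3,1,-1,2 for degrees 0…4.
(1 - 2y^2) has coefficients 1,0,-2,0,0,0,0 for degrees 0…6.
Finally multiplying by (1 - 2y + 3y^2 + y^3 + y^4), the product of all factors after the first has coefficients 1,-2,1,5,-5,-2,-2 for degrees 0…6.
[y^6] = 1·(-2) + 3·(-2) + 1·(-5) − 1·5 + 2·1 = -16.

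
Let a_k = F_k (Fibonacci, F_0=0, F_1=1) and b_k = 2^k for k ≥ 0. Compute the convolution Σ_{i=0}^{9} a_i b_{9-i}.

880

Write out a_i and b_{9-i} for i = 0,…,9 and sum the products.
Σ = 0·512 + 1·256 + 1·128 + 2·64 + 3·32 + 5·16 + 8·8 + 13·4 + 21·2 + 34·1 = 880.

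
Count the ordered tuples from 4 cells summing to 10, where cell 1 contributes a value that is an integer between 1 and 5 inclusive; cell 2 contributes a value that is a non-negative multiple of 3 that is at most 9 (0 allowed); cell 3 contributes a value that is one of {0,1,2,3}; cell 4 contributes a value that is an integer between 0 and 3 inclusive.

The generating function for the choices is (q + q^2 + q^3 + q^4 + q^5)·(1 + q^3 + q^6 + q^9)·(1 + q + q^2 + q^3)·(1 + q + q^2 + q^3); the count is [q^10].
(q + q^2 + q^3 + q^4 + q^5) has coefficients 0,1,1,1,1,1 for degrees 0…5.
(1 + q^3 + q^6 + q^9) has coefficients 1,0,0,1,0,0,1,0,0,1,0 for degrees 0…10.
Multiplying by (1 + q + q^2 + q^3) gives running coefficients 1,1,1,2,1,1,2,1,1,2,1 for degrees 0…10.
Finally multiplying by (1 + q + q^2 + q^3), the product of all factors after the first has coefficients 1,2,3,5,5,5,6,5,5,6,5 for degrees 0…10.
[q^10] = 1·6 + 1·5 + 1·5 + 1·6 + 1·5 = 27.

27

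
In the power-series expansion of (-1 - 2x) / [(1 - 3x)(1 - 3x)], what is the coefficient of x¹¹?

-3424842

The denominator gives the recurrence a_n = 6a_(n−1) − 9a_(n−2) for n ≥ 3; the numerator fixes a_0 = -1, a_1 = -8, a_2 = -39.
Iterating: -1, -8, -39, -162, -621, -2268, -8019, -27702, -94041, -314928, -1043199, -3424842, so a_11 = -3424842.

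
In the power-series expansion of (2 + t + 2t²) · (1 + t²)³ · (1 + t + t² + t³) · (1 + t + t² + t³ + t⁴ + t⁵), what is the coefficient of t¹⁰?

104

(2 + t + 2t²) has coefficients 2,1,2 for degrees 0…2.
(1 + t²)³ has coefficients 1,0,3,0,3,0,1,0,0,0,0 for degrees 0…10.
Multiplying by (1 + t + t² + t³) gives running coefficients 1,1,4,4,6,6,4,4,1,1,0 for degrees 0…10.
Finally multiplying by (1 + t + t² + t³ + t⁴ + t⁵), the product of all factors after the first has coefficients 1,2,6,10,16,22,25,28,25,22,16 for degrees 0…10.
[t¹⁰] = 2·16 + 1·22 + 2·25 = 104.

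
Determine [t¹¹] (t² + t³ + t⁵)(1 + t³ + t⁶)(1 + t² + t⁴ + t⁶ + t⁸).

5

(t² + t³ + t⁵) has coefficients 0,0,1,1,0,1 for degrees 0…5.
(1 + t³ + t⁶) has coefficients 1,0,0,1,0,0,1,0,0,0,0,0 for degrees 0…11.
Finally multiplying by (1 + t² + t⁴ + t⁶ + t⁸), the product of all factors after the first has coefficients 1,0,1,1,1,1,2,1,2,1,1,1 for degrees 0…11.
[t¹¹] = 1·1 + 1·2 + 1·2 = 5.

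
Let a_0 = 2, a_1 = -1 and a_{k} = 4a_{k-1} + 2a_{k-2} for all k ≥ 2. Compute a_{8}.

-3168

The ordinary generating function has denominator 1 - 4x - 2x^2.
Iterating the recurrence: a_0,…,a_{8} = 2, -1, 0, -2, -8, -36, -160, -712, -3168.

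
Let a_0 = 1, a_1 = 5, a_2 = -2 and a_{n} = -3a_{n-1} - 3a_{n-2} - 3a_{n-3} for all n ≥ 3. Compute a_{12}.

The ordinary generating function has denominator 1 + 3y + 3y^2 + 3y^3.
Iterating the recurrence: a_0,…,a_{12} = 1, 5, -2, -12, 27, -39, 72, -180, 441, -999, 2214, -4968, 11259.

11259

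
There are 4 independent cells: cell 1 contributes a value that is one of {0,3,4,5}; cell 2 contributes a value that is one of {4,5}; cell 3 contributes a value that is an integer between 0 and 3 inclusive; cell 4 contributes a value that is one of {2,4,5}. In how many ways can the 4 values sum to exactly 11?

The generating function for the choices is (1 + z^3 + z^4 + z^5)·(z^4 + z^5)·(1 + z + z^2 + z^3)·(z^2 + z^4 + z^5); the count is [z^11].
(1 + z^3 + z^4 + z^5) has coefficients 1,0,0,1,1,1 for degrees 0…5.
(z^4 + z^5) has coefficients 0,0,0,0,1,1,0,0,0,0,0,0 for degrees 0…11.
Multiplying by (1 + z + z^2 + z^3) gives running coefficients 0,0,0,0,1,2,2,2,1,0,0,0 for degrees 0…11.
Finally multiplying by (z^2 + z^4 + z^5), the product of all factors after the first has coefficients 0,0,0,0,0,0,1,2,3,5,5,4 for degrees 0…11.
[z^11] = 1·4 + 1·3 + 1·2 + 1·1 = 10.

10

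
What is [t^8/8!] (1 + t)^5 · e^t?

19081

The EGF product rule gives c_8 = Σ_{k_1+k_2=8} C(8; k_1,k_2) · ∏ g_i(k_i), where (1+t)^5 gives the falling factorial (5)_k; e^t gives (1)^k.
g_1(k) for k = 0…8: 1, 5, 20, 60, 120, 120, 0, 0, 0.
g_2(k) for k = 0…8: 1, 1, 1, 1, 1, 1, 1, 1, 1.
c_8 = Σ_k C(8,k)·g_1(k)·g_2(8−k) = 1·1·1 + 8·5·1 + 28·20·1 + 56·60·1 + 70·120·1 + 56·120·1 = 1 + 40 + 560 + 3360 + 8400 + 6720 = 19081.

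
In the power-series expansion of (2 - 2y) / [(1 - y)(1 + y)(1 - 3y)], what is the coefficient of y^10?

The denominator gives the recurrence a_n = 3a_(n−1) + a_(n−2) − 3a_(n−3) for n ≥ 3; the numerator fixes a_0 = 2, a_1 = 4, a_2 = 14.
Iterating: 2, 4, 14, 40, 122, 364, 1094, 3280, 9842, 29524, 88574, so a_10 = 88574.

88574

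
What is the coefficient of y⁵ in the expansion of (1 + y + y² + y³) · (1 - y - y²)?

-1

(1 + y + y² + y³) has coefficients 1,1,1,1 for degrees 0…3.
(1 - y - y²) has coefficients 1,-1,-1,0,0,0 for degrees 0…5.
[y⁵] = 1·0 + 1·0 + 1·0 + 1·(-1) = -1.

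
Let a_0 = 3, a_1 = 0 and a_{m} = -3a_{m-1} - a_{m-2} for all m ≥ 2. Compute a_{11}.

20295

The ordinary generating function has denominator 1 + 3z + z^2.
Iterating the recurrence: a_0,…,a_{11} = 3, 0, -3, 9, -24, 63, -165, 432, -1131, 2961, -7752, 20295.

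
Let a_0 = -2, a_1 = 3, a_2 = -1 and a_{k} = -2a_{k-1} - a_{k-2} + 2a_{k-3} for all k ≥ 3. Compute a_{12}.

81

The ordinary generating function has denominator 1 + 2t + t^2 - 2t^3.
Iterating the recurrence: a_0,…,a_{12} = -2, 3, -1, -5, 17, -31, 35, -5, -87, 249, -421, 419, 81.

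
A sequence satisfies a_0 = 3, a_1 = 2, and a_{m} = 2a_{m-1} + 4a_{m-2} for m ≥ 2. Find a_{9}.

49664

The ordinary generating function has denominator 1 - 2z - 4z^2.
Iterating the recurrence: a_0,…,a_{9} = 3, 2, 16, 40, 144, 448, 1472, 4736, 15360, 49664.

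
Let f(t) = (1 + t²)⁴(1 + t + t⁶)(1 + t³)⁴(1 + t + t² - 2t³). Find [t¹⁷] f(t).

(1 + t²)⁴ has coefficients 1,0,4,0,6,0,4,0,1 for degrees 0…8.
(1 + t + t⁶) has coefficients 1,1,0,0,0,0,1,0,0,0,0,0,0,0,0,0,0,0 for degrees 0…17.
Multiplying by (1 + t³)⁴ gives running coefficients 1,1,0,4,4,0,7,6,0,8,4,0,7,1,0,4,0,0 for degrees 0…17.
Finally multiplying by (1 + t + t² - 2t³), the product of all factors after the first has coefficients 1,2,2,3,6,8,3,5,13,0,0,12,-5,0,8,-9,2,4 for degrees 0…17.
[t¹⁷] = 1·4 + 4·(-9) + 6·0 + 4·12 + 1·0 = 16.

16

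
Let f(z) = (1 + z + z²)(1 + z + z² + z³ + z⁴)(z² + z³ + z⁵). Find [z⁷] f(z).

(1 + z + z²) has coefficients 1,1,1 for degrees 0…2.
(1 + z + z² + z³ + z⁴) has coefficients 1,1,1,1,1,0,0,0 for degrees 0…7.
Finally multiplying by (z² + z³ + z⁵), the product of all factors after the first has coefficients 0,0,1,2,2,3,3,2 for degrees 0…7.
[z⁷] = 1·2 + 1·3 + 1·3 = 8.

8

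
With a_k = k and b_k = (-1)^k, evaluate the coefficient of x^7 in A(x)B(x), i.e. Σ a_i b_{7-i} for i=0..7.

Write out a_i and b_{7-i} for i = 0,…,7 and sum the products.
Σ = 0·(-1) + 1·1 + 2·(-1) + 3·1 + 4·(-1) + 5·1 + 6·(-1) + 7·1 = 4.

4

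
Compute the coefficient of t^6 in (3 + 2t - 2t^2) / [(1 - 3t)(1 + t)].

The denominator gives the recurrence a_n = 2a_(n−1) + 3a_(n−2) for n ≥ 3; the numerator fixes a_0 = 3, a_1 = 8, a_2 = 23.
Iterating: 3, 8, 23, 70, 209, 628, 1883, so a_6 = 1883.

1883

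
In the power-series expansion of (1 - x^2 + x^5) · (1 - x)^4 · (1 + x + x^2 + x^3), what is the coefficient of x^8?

2

(1 - x^2 + x^5) has coefficients 1,0,-1,0,0,1 for degrees 0…5.
(1 - x)^4 has coefficients 1,-4,6,-4,1,0,0,0,0 for degrees 0…8.
Finally multiplying by (1 + x + x^2 + x^3), the product of all factors after the first has coefficients 1,-3,3,-1,-1,3,-3,1,0 for degrees 0…8.
[x^8] = 1·0 − 1·(-3) + 1·(-1) = 2.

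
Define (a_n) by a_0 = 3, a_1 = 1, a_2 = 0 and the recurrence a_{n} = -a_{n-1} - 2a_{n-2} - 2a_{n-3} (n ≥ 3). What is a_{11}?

-98

The ordinary generating function has denominator 1 + q + 2q^2 + 2q^3.
Iterating the recurrence: a_0,…,a_{11} = 3, 1, 0, -8, 6, 10, -6, -26, 18, 46, -30, -98.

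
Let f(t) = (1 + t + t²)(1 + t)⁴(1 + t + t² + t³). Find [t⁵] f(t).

41

(1 + t + t²) has coefficients 1,1,1 for degrees 0…2.
(1 + t)⁴ has coefficients 1,4,6,4,1,0 for degrees 0…5.
Finally multiplying by (1 + t + t² + t³), the product of all factors after the first has coefficients 1,5,11,15,15,11 for degrees 0…5.
[t⁵] = 1·11 + 1·15 + 1·15 = 41.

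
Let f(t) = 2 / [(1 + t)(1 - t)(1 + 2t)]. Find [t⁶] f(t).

The denominator gives the recurrence a_n = −2a_(n−1) + a_(n−2) + 2a_(n−3) for n ≥ 3; the numerator fixes a_0 = 2, a_1 = -4, a_2 = 10.
Iterating: 2, -4, 10, -20, 42, -84, 170, so a_6 = 170.

170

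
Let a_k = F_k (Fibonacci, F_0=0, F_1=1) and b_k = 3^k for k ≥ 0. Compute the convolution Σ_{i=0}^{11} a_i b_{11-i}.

106184

This is [x^11] in the product of the two ordinary generating functions.
Σ = 0·177147 + 1·59049 + 1·19683 + 2·6561 + 3·2187 + 5·729 + 8·243 + 13·81 + 21·27 + 34·9 + 55·3 + 89·1 = 106184.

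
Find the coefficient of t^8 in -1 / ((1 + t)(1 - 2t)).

Partial fractions give a closed form: a_n = (-1/3)·(-1)^n + (-2/3)·2^n.
At n = 8: a_8 = -171.

-171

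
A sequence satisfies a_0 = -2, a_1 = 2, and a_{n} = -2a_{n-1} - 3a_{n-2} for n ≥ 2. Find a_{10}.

482

The ordinary generating function has denominator 1 + 2q + 3q^2.
Iterating the recurrence: a_0,…,a_{10} = -2, 2, 2, -10, 14, 2, -46, 86, -34, -190, 482.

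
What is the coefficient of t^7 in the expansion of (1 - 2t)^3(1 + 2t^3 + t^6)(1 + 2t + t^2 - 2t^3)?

(1 - 2t)^3 has coefficients 1,-6,12,-8 for degrees 0…3.
(1 + 2t^3 + t^6) has coefficients 1,0,0,2,0,0,1,0 for degrees 0…7.
Finally multiplying by (1 + 2t + t^2 - 2t^3), the product of all factors after the first has coefficients 1,2,1,0,4,2,-3,2 for degrees 0…7.
[t^7] = 1·2 − 6·(-3) + 12·2 − 8·4 = 12.

12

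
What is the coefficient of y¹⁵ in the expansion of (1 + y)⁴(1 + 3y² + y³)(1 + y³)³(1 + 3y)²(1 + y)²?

(1 + y)⁴ has coefficients 1,4,6,4,1 for degrees 0…4.
(1 + 3y² + y³) has coefficients 1,0,3,1,0,0,0,0,0,0,0,0,0,0,0,0 for degrees 0…15.
Multiplying by (1 + y³)³ gives running coefficients 1,0,3,4,0,9,6,0,9,4,0,3,1,0,0,0 for degrees 0…15.
Multiplying by (1 + 3y)² gives running coefficients 1,6,12,22,51,45,60,117,63,58,105,39,19,33,9,0 for degrees 0…15.
Finally multiplying by (1 + y)², the product of all factors after the first has coefficients 1,8,25,52,107,169,201,282,357,301,284,307,202,110,94,51 for degrees 0…15.
[y¹⁵] = 1·51 + 4·94 + 6·110 + 4·202 + 1·307 = 2202.

2202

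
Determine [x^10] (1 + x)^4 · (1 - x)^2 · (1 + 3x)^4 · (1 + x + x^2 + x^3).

(1 + x)^4 has coefficients 1,4,6,4,1 for degrees 0…4.
(1 - x)^2 has coefficients 1,-2,1,0,0,0,0,0,0,0,0 for degrees 0…10.
Multiplying by (1 + 3x)^4 gives running coefficients 1,10,31,12,-81,-54,81,0,0,0,0 for degrees 0…10.
Finally multiplying by (1 + x + x^2 + x^3), the product of all factors after the first has coefficients 1,11,42,54,-28,-92,-42,-54,27,81,0 for degrees 0…10.
[x^10] = 1·0 + 4·81 + 6·27 + 4·(-54) + 1·(-42) = 228.

228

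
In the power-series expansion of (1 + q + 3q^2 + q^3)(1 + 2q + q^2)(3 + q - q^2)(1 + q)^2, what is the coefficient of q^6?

(1 + q + 3q^2 + q^3) has coefficients 1,1,3,1 for degrees 0…3.
(1 + 2q + q^2) has coefficients 1,2,1,0,0,0,0 for degrees 0…6.
Multiplying by (3 + q - q^2) gives running coefficients 3,7,4,-1,-1,0,0 for degrees 0…6.
Finally multiplying by (1 + q)^2, the product of all factors after the first has coefficients 3,13,21,14,1,-3,-1 for degrees 0…6.
[q^6] = 1·(-1) + 1·(-3) + 3·1 + 1·14 = 13.

13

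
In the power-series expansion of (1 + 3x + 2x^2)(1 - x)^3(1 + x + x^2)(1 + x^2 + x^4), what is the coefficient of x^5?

(1 + 3x + 2x^2) has coefficients 1,3,2 for degrees 0…2.
(1 - x)^3 has coefficients 1,-3,3,-1,0,0 for degrees 0…5.
Multiplying by (1 + x + x^2) gives running coefficients 1,-2,1,-1,2,-1 for degrees 0…5.
Finally multiplying by (1 + x^2 + x^4), the product of all factors after the first has coefficients 1,-2,2,-3,4,-4 for degrees 0…5.
[x^5] = 1·(-4) + 3·4 + 2·(-3) = 2.

2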